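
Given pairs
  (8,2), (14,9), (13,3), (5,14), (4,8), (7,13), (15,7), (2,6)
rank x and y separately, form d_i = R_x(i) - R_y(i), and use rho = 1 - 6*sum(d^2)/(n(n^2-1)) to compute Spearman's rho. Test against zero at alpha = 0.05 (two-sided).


Step 1: Rank x and y separately (midranks; no ties here).
rank(x): 8->5, 14->7, 13->6, 5->3, 4->2, 7->4, 15->8, 2->1
rank(y): 2->1, 9->6, 3->2, 14->8, 8->5, 13->7, 7->4, 6->3
Step 2: d_i = R_x(i) - R_y(i); compute d_i^2.
  (5-1)^2=16, (7-6)^2=1, (6-2)^2=16, (3-8)^2=25, (2-5)^2=9, (4-7)^2=9, (8-4)^2=16, (1-3)^2=4
sum(d^2) = 96.
Step 3: rho = 1 - 6*96 / (8*(8^2 - 1)) = 1 - 576/504 = -0.142857.
Step 4: Under H0, t = rho * sqrt((n-2)/(1-rho^2)) = -0.3536 ~ t(6).
Step 5: Two-sided p-value from the t-distribution with 6 df = 0.735765.
Step 6: alpha = 0.05. fail to reject H0.

rho = -0.1429, p = 0.735765, fail to reject H0 at alpha = 0.05.


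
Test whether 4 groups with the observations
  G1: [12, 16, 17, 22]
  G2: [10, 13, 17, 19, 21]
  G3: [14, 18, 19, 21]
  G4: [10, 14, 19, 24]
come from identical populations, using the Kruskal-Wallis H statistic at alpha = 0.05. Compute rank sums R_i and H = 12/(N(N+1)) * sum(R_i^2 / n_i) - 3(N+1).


Step 1: Combine all N = 17 observations and assign midranks.
sorted (value, group, rank): (10,G2,1.5), (10,G4,1.5), (12,G1,3), (13,G2,4), (14,G3,5.5), (14,G4,5.5), (16,G1,7), (17,G1,8.5), (17,G2,8.5), (18,G3,10), (19,G2,12), (19,G3,12), (19,G4,12), (21,G2,14.5), (21,G3,14.5), (22,G1,16), (24,G4,17)
Step 2: Sum ranks within each group.
R_1 = 34.5 (n_1 = 4)
R_2 = 40.5 (n_2 = 5)
R_3 = 42 (n_3 = 4)
R_4 = 36 (n_4 = 4)
Step 3: H = 12/(N(N+1)) * sum(R_i^2/n_i) - 3(N+1)
     = 12/(17*18) * (34.5^2/4 + 40.5^2/5 + 42^2/4 + 36^2/4) - 3*18
     = 0.039216 * 1390.61 - 54
     = 0.533824.
Step 4: Ties present; correction factor C = 1 - 48/(17^3 - 17) = 0.990196. Corrected H = 0.533824 / 0.990196 = 0.539109.
Step 5: Under H0, H ~ chi^2(3); p-value = 0.910219.
Step 6: alpha = 0.05. fail to reject H0.

H = 0.5391, df = 3, p = 0.910219, fail to reject H0.


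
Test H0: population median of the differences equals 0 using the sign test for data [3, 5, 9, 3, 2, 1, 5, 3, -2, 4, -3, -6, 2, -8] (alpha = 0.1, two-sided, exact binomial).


Step 1: Discard zero differences. Original n = 14; n_eff = number of nonzero differences = 14.
Nonzero differences (with sign): +3, +5, +9, +3, +2, +1, +5, +3, -2, +4, -3, -6, +2, -8
Step 2: Count signs: positive = 10, negative = 4.
Step 3: Under H0: P(positive) = 0.5, so the number of positives S ~ Bin(14, 0.5).
Step 4: Two-sided exact p-value = sum of Bin(14,0.5) probabilities at or below the observed probability = 0.179565.
Step 5: alpha = 0.1. fail to reject H0.

n_eff = 14, pos = 10, neg = 4, p = 0.179565, fail to reject H0.


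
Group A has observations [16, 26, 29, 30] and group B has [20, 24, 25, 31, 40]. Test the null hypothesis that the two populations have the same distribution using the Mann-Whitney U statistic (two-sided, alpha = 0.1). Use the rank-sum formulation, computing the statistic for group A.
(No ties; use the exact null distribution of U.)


Step 1: Combine and sort all 9 observations; assign midranks.
sorted (value, group): (16,X), (20,Y), (24,Y), (25,Y), (26,X), (29,X), (30,X), (31,Y), (40,Y)
ranks: 16->1, 20->2, 24->3, 25->4, 26->5, 29->6, 30->7, 31->8, 40->9
Step 2: Rank sum for X: R1 = 1 + 5 + 6 + 7 = 19.
Step 3: U_X = R1 - n1(n1+1)/2 = 19 - 4*5/2 = 19 - 10 = 9.
       U_Y = n1*n2 - U_X = 20 - 9 = 11.
Step 4: No ties, so the exact null distribution of U (based on enumerating the C(9,4) = 126 equally likely rank assignments) gives the two-sided p-value.
Step 5: p-value = 0.904762; compare to alpha = 0.1. fail to reject H0.

U_X = 9, p = 0.904762, fail to reject H0 at alpha = 0.1.


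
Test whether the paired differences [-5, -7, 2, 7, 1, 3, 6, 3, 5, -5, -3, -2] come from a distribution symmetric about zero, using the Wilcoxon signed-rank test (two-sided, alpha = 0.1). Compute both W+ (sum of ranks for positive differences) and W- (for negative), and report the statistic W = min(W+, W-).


Step 1: Drop any zero differences (none here) and take |d_i|.
|d| = [5, 7, 2, 7, 1, 3, 6, 3, 5, 5, 3, 2]
Step 2: Midrank |d_i| (ties get averaged ranks).
ranks: |5|->8, |7|->11.5, |2|->2.5, |7|->11.5, |1|->1, |3|->5, |6|->10, |3|->5, |5|->8, |5|->8, |3|->5, |2|->2.5
Step 3: Attach original signs; sum ranks with positive sign and with negative sign.
W+ = 2.5 + 11.5 + 1 + 5 + 10 + 5 + 8 = 43
W- = 8 + 11.5 + 8 + 5 + 2.5 = 35
(Check: W+ + W- = 78 should equal n(n+1)/2 = 78.)
Step 4: Test statistic W = min(W+, W-) = 35.
Step 5: Ties in |d|, so use the tie-corrected normal approximation.
        E[W] = n(n+1)/4 = 12*13/4 = 39.
        Tie groups: |d|=2 (t=2), |d|=3 (t=3), |d|=5 (t=3), |d|=7 (t=2); sum(t^3 - t) = 60.
        Var[W] = n(n+1)(2n+1)/24 - sum(t^3-t)/48 = 3900/24 - 60/48 = 161.25.
        z = (W - E[W]) / sqrt(Var[W]) = (35 - 39) / 12.6984 = -0.3150.
        Two-sided p = 2*Phi(z) = 0.752762.
Step 6: alpha = 0.1. fail to reject H0.

W+ = 43, W- = 35, W = min = 35, p = 0.752762, fail to reject H0.


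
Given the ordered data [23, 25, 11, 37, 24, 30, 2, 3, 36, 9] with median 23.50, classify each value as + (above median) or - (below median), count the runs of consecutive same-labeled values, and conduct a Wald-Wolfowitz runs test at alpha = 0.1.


Step 1: Compute median = 23.50; label A = above, B = below.
Labels in order: BABAAABBAB  (n_A = 5, n_B = 5)
Step 2: Count runs R = 7.
Step 3: Under H0 (random ordering), E[R] = 2*n_A*n_B/(n_A+n_B) + 1 = 2*5*5/10 + 1 = 6.0000.
        Var[R] = 2*n_A*n_B*(2*n_A*n_B - n_A - n_B) / ((n_A+n_B)^2 * (n_A+n_B-1)) = 2000/900 = 2.2222.
        SD[R] = 1.4907.
Step 4: Continuity-corrected z = (R - 0.5 - E[R]) / SD[R] = (7 - 0.5 - 6.0000) / 1.4907 = 0.3354.
Step 5: Two-sided p-value via normal approximation = 2*(1 - Phi(|z|)) = 0.737316.
Step 6: alpha = 0.1. fail to reject H0.

R = 7, z = 0.3354, p = 0.737316, fail to reject H0.


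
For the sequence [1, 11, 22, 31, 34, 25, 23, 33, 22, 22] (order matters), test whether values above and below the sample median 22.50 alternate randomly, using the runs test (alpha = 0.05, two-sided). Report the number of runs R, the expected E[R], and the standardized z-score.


Step 1: Compute median = 22.50; label A = above, B = below.
Labels in order: BBBAAAAABB  (n_A = 5, n_B = 5)
Step 2: Count runs R = 3.
Step 3: Under H0 (random ordering), E[R] = 2*n_A*n_B/(n_A+n_B) + 1 = 2*5*5/10 + 1 = 6.0000.
        Var[R] = 2*n_A*n_B*(2*n_A*n_B - n_A - n_B) / ((n_A+n_B)^2 * (n_A+n_B-1)) = 2000/900 = 2.2222.
        SD[R] = 1.4907.
Step 4: Continuity-corrected z = (R + 0.5 - E[R]) / SD[R] = (3 + 0.5 - 6.0000) / 1.4907 = -1.6771.
Step 5: Two-sided p-value via normal approximation = 2*(1 - Phi(|z|)) = 0.093533.
Step 6: alpha = 0.05. fail to reject H0.

R = 3, z = -1.6771, p = 0.093533, fail to reject H0.


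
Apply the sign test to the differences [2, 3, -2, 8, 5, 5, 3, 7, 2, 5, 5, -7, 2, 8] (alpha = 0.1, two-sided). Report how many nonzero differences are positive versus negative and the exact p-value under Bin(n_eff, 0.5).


Step 1: Discard zero differences. Original n = 14; n_eff = number of nonzero differences = 14.
Nonzero differences (with sign): +2, +3, -2, +8, +5, +5, +3, +7, +2, +5, +5, -7, +2, +8
Step 2: Count signs: positive = 12, negative = 2.
Step 3: Under H0: P(positive) = 0.5, so the number of positives S ~ Bin(14, 0.5).
Step 4: Two-sided exact p-value = sum of Bin(14,0.5) probabilities at or below the observed probability = 0.012939.
Step 5: alpha = 0.1. reject H0.

n_eff = 14, pos = 12, neg = 2, p = 0.012939, reject H0.


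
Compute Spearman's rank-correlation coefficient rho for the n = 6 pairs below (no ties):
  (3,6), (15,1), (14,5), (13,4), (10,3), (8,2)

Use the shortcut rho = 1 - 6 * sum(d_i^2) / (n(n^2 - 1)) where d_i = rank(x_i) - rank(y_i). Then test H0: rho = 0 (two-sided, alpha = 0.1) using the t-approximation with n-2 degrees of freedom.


Step 1: Rank x and y separately (midranks; no ties here).
rank(x): 3->1, 15->6, 14->5, 13->4, 10->3, 8->2
rank(y): 6->6, 1->1, 5->5, 4->4, 3->3, 2->2
Step 2: d_i = R_x(i) - R_y(i); compute d_i^2.
  (1-6)^2=25, (6-1)^2=25, (5-5)^2=0, (4-4)^2=0, (3-3)^2=0, (2-2)^2=0
sum(d^2) = 50.
Step 3: rho = 1 - 6*50 / (6*(6^2 - 1)) = 1 - 300/210 = -0.428571.
Step 4: Under H0, t = rho * sqrt((n-2)/(1-rho^2)) = -0.9487 ~ t(4).
Step 5: Two-sided p-value from the t-distribution with 4 df = 0.396501.
Step 6: alpha = 0.1. fail to reject H0.

rho = -0.4286, p = 0.396501, fail to reject H0 at alpha = 0.1.


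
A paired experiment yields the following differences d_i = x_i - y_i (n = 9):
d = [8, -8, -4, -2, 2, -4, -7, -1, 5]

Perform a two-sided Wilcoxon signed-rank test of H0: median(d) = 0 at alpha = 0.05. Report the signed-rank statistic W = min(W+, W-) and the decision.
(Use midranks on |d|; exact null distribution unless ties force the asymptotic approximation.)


Step 1: Drop any zero differences (none here) and take |d_i|.
|d| = [8, 8, 4, 2, 2, 4, 7, 1, 5]
Step 2: Midrank |d_i| (ties get averaged ranks).
ranks: |8|->8.5, |8|->8.5, |4|->4.5, |2|->2.5, |2|->2.5, |4|->4.5, |7|->7, |1|->1, |5|->6
Step 3: Attach original signs; sum ranks with positive sign and with negative sign.
W+ = 8.5 + 2.5 + 6 = 17
W- = 8.5 + 4.5 + 2.5 + 4.5 + 7 + 1 = 28
(Check: W+ + W- = 45 should equal n(n+1)/2 = 45.)
Step 4: Test statistic W = min(W+, W-) = 17.
Step 5: Ties in |d|, so use the tie-corrected normal approximation.
        E[W] = n(n+1)/4 = 9*10/4 = 22.5.
        Tie groups: |d|=2 (t=2), |d|=4 (t=2), |d|=8 (t=2); sum(t^3 - t) = 18.
        Var[W] = n(n+1)(2n+1)/24 - sum(t^3-t)/48 = 1710/24 - 18/48 = 70.875.
        z = (W - E[W]) / sqrt(Var[W]) = (17 - 22.5) / 8.4187 = -0.6533.
        Two-sided p = 2*Phi(z) = 0.513560.
Step 6: alpha = 0.05. fail to reject H0.

W+ = 17, W- = 28, W = min = 17, p = 0.513560, fail to reject H0.


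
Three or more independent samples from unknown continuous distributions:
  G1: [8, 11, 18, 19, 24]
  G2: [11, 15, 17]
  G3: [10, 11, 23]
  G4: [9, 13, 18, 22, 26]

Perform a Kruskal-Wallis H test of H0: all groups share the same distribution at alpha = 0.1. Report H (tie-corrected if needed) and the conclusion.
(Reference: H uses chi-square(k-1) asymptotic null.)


Step 1: Combine all N = 16 observations and assign midranks.
sorted (value, group, rank): (8,G1,1), (9,G4,2), (10,G3,3), (11,G1,5), (11,G2,5), (11,G3,5), (13,G4,7), (15,G2,8), (17,G2,9), (18,G1,10.5), (18,G4,10.5), (19,G1,12), (22,G4,13), (23,G3,14), (24,G1,15), (26,G4,16)
Step 2: Sum ranks within each group.
R_1 = 43.5 (n_1 = 5)
R_2 = 22 (n_2 = 3)
R_3 = 22 (n_3 = 3)
R_4 = 48.5 (n_4 = 5)
Step 3: H = 12/(N(N+1)) * sum(R_i^2/n_i) - 3(N+1)
     = 12/(16*17) * (43.5^2/5 + 22^2/3 + 22^2/3 + 48.5^2/5) - 3*17
     = 0.044118 * 1171.57 - 51
     = 0.686765.
Step 4: Ties present; correction factor C = 1 - 30/(16^3 - 16) = 0.992647. Corrected H = 0.686765 / 0.992647 = 0.691852.
Step 5: Under H0, H ~ chi^2(3); p-value = 0.875119.
Step 6: alpha = 0.1. fail to reject H0.

H = 0.6919, df = 3, p = 0.875119, fail to reject H0.


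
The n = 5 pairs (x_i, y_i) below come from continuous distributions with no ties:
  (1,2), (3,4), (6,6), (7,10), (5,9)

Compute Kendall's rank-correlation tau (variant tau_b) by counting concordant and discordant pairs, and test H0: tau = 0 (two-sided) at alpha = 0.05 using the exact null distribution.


Step 1: Enumerate the 10 unordered pairs (i,j) with i<j and classify each by sign(x_j-x_i) * sign(y_j-y_i).
  (1,2):dx=+2,dy=+2->C; (1,3):dx=+5,dy=+4->C; (1,4):dx=+6,dy=+8->C; (1,5):dx=+4,dy=+7->C
  (2,3):dx=+3,dy=+2->C; (2,4):dx=+4,dy=+6->C; (2,5):dx=+2,dy=+5->C; (3,4):dx=+1,dy=+4->C
  (3,5):dx=-1,dy=+3->D; (4,5):dx=-2,dy=-1->C
Step 2: C = 9, D = 1, total pairs = 10.
Step 3: tau = (C - D)/(n(n-1)/2) = (9 - 1)/10 = 0.800000.
Step 4: Exact two-sided p-value (enumerate n! = 120 permutations of y under H0): p = 0.083333.
Step 5: alpha = 0.05. fail to reject H0.

tau_b = 0.8000 (C=9, D=1), p = 0.083333, fail to reject H0.


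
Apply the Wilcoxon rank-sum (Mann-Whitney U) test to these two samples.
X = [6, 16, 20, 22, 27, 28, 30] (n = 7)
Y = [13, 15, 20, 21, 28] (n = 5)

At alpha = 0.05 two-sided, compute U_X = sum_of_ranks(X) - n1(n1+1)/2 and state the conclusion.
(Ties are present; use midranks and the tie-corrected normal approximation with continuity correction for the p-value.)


Step 1: Combine and sort all 12 observations; assign midranks.
sorted (value, group): (6,X), (13,Y), (15,Y), (16,X), (20,X), (20,Y), (21,Y), (22,X), (27,X), (28,X), (28,Y), (30,X)
ranks: 6->1, 13->2, 15->3, 16->4, 20->5.5, 20->5.5, 21->7, 22->8, 27->9, 28->10.5, 28->10.5, 30->12
Step 2: Rank sum for X: R1 = 1 + 4 + 5.5 + 8 + 9 + 10.5 + 12 = 50.
Step 3: U_X = R1 - n1(n1+1)/2 = 50 - 7*8/2 = 50 - 28 = 22.
       U_Y = n1*n2 - U_X = 35 - 22 = 13.
Step 4: Ties are present, so use the tie-corrected normal approximation (with continuity correction) for the p-value.
Step 5: p-value = 0.514478; compare to alpha = 0.05. fail to reject H0.

U_X = 22, p = 0.514478, fail to reject H0 at alpha = 0.05.


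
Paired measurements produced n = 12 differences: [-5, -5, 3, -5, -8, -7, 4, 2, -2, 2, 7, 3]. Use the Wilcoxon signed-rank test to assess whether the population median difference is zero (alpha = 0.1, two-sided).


Step 1: Drop any zero differences (none here) and take |d_i|.
|d| = [5, 5, 3, 5, 8, 7, 4, 2, 2, 2, 7, 3]
Step 2: Midrank |d_i| (ties get averaged ranks).
ranks: |5|->8, |5|->8, |3|->4.5, |5|->8, |8|->12, |7|->10.5, |4|->6, |2|->2, |2|->2, |2|->2, |7|->10.5, |3|->4.5
Step 3: Attach original signs; sum ranks with positive sign and with negative sign.
W+ = 4.5 + 6 + 2 + 2 + 10.5 + 4.5 = 29.5
W- = 8 + 8 + 8 + 12 + 10.5 + 2 = 48.5
(Check: W+ + W- = 78 should equal n(n+1)/2 = 78.)
Step 4: Test statistic W = min(W+, W-) = 29.5.
Step 5: Ties in |d|, so use the tie-corrected normal approximation.
        E[W] = n(n+1)/4 = 12*13/4 = 39.
        Tie groups: |d|=2 (t=3), |d|=3 (t=2), |d|=5 (t=3), |d|=7 (t=2); sum(t^3 - t) = 60.
        Var[W] = n(n+1)(2n+1)/24 - sum(t^3-t)/48 = 3900/24 - 60/48 = 161.25.
        z = (W - E[W]) / sqrt(Var[W]) = (29.5 - 39) / 12.6984 = -0.7481.
        Two-sided p = 2*Phi(z) = 0.454385.
Step 6: alpha = 0.1. fail to reject H0.

W+ = 29.5, W- = 48.5, W = min = 29.5, p = 0.454385, fail to reject H0.


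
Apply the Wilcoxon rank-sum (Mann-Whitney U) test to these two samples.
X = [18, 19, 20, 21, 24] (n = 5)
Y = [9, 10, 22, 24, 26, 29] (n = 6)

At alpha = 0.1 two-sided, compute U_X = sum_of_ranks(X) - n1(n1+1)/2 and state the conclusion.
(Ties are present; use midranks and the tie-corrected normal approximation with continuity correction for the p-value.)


Step 1: Combine and sort all 11 observations; assign midranks.
sorted (value, group): (9,Y), (10,Y), (18,X), (19,X), (20,X), (21,X), (22,Y), (24,X), (24,Y), (26,Y), (29,Y)
ranks: 9->1, 10->2, 18->3, 19->4, 20->5, 21->6, 22->7, 24->8.5, 24->8.5, 26->10, 29->11
Step 2: Rank sum for X: R1 = 3 + 4 + 5 + 6 + 8.5 = 26.5.
Step 3: U_X = R1 - n1(n1+1)/2 = 26.5 - 5*6/2 = 26.5 - 15 = 11.5.
       U_Y = n1*n2 - U_X = 30 - 11.5 = 18.5.
Step 4: Ties are present, so use the tie-corrected normal approximation (with continuity correction) for the p-value.
Step 5: p-value = 0.583025; compare to alpha = 0.1. fail to reject H0.

U_X = 11.5, p = 0.583025, fail to reject H0 at alpha = 0.1.


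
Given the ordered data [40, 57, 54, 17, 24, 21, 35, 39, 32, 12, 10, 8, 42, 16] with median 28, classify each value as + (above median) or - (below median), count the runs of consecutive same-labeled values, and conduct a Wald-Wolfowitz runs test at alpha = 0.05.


Step 1: Compute median = 28; label A = above, B = below.
Labels in order: AAABBBAAABBBAB  (n_A = 7, n_B = 7)
Step 2: Count runs R = 6.
Step 3: Under H0 (random ordering), E[R] = 2*n_A*n_B/(n_A+n_B) + 1 = 2*7*7/14 + 1 = 8.0000.
        Var[R] = 2*n_A*n_B*(2*n_A*n_B - n_A - n_B) / ((n_A+n_B)^2 * (n_A+n_B-1)) = 8232/2548 = 3.2308.
        SD[R] = 1.7974.
Step 4: Continuity-corrected z = (R + 0.5 - E[R]) / SD[R] = (6 + 0.5 - 8.0000) / 1.7974 = -0.8345.
Step 5: Two-sided p-value via normal approximation = 2*(1 - Phi(|z|)) = 0.403986.
Step 6: alpha = 0.05. fail to reject H0.

R = 6, z = -0.8345, p = 0.403986, fail to reject H0.


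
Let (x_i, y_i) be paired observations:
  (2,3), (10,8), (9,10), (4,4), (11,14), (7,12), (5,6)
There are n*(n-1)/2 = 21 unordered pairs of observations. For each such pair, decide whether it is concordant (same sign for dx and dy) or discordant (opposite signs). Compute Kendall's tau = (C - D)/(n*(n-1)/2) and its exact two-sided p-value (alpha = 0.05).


Step 1: Enumerate the 21 unordered pairs (i,j) with i<j and classify each by sign(x_j-x_i) * sign(y_j-y_i).
  (1,2):dx=+8,dy=+5->C; (1,3):dx=+7,dy=+7->C; (1,4):dx=+2,dy=+1->C; (1,5):dx=+9,dy=+11->C
  (1,6):dx=+5,dy=+9->C; (1,7):dx=+3,dy=+3->C; (2,3):dx=-1,dy=+2->D; (2,4):dx=-6,dy=-4->C
  (2,5):dx=+1,dy=+6->C; (2,6):dx=-3,dy=+4->D; (2,7):dx=-5,dy=-2->C; (3,4):dx=-5,dy=-6->C
  (3,5):dx=+2,dy=+4->C; (3,6):dx=-2,dy=+2->D; (3,7):dx=-4,dy=-4->C; (4,5):dx=+7,dy=+10->C
  (4,6):dx=+3,dy=+8->C; (4,7):dx=+1,dy=+2->C; (5,6):dx=-4,dy=-2->C; (5,7):dx=-6,dy=-8->C
  (6,7):dx=-2,dy=-6->C
Step 2: C = 18, D = 3, total pairs = 21.
Step 3: tau = (C - D)/(n(n-1)/2) = (18 - 3)/21 = 0.714286.
Step 4: Exact two-sided p-value (enumerate n! = 5040 permutations of y under H0): p = 0.030159.
Step 5: alpha = 0.05. reject H0.

tau_b = 0.7143 (C=18, D=3), p = 0.030159, reject H0.


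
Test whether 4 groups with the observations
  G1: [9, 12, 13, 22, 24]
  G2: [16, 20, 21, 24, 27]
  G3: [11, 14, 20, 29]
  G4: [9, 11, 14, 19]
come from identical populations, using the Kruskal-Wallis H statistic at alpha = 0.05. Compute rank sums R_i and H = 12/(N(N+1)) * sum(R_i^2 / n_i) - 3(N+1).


Step 1: Combine all N = 18 observations and assign midranks.
sorted (value, group, rank): (9,G1,1.5), (9,G4,1.5), (11,G3,3.5), (11,G4,3.5), (12,G1,5), (13,G1,6), (14,G3,7.5), (14,G4,7.5), (16,G2,9), (19,G4,10), (20,G2,11.5), (20,G3,11.5), (21,G2,13), (22,G1,14), (24,G1,15.5), (24,G2,15.5), (27,G2,17), (29,G3,18)
Step 2: Sum ranks within each group.
R_1 = 42 (n_1 = 5)
R_2 = 66 (n_2 = 5)
R_3 = 40.5 (n_3 = 4)
R_4 = 22.5 (n_4 = 4)
Step 3: H = 12/(N(N+1)) * sum(R_i^2/n_i) - 3(N+1)
     = 12/(18*19) * (42^2/5 + 66^2/5 + 40.5^2/4 + 22.5^2/4) - 3*19
     = 0.035088 * 1760.62 - 57
     = 4.776316.
Step 4: Ties present; correction factor C = 1 - 30/(18^3 - 18) = 0.994840. Corrected H = 4.776316 / 0.994840 = 4.801089.
Step 5: Under H0, H ~ chi^2(3); p-value = 0.186955.
Step 6: alpha = 0.05. fail to reject H0.

H = 4.8011, df = 3, p = 0.186955, fail to reject H0.


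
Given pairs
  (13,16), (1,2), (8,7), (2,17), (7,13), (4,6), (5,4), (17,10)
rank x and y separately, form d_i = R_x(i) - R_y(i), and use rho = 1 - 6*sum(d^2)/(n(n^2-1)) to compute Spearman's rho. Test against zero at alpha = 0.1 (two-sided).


Step 1: Rank x and y separately (midranks; no ties here).
rank(x): 13->7, 1->1, 8->6, 2->2, 7->5, 4->3, 5->4, 17->8
rank(y): 16->7, 2->1, 7->4, 17->8, 13->6, 6->3, 4->2, 10->5
Step 2: d_i = R_x(i) - R_y(i); compute d_i^2.
  (7-7)^2=0, (1-1)^2=0, (6-4)^2=4, (2-8)^2=36, (5-6)^2=1, (3-3)^2=0, (4-2)^2=4, (8-5)^2=9
sum(d^2) = 54.
Step 3: rho = 1 - 6*54 / (8*(8^2 - 1)) = 1 - 324/504 = 0.357143.
Step 4: Under H0, t = rho * sqrt((n-2)/(1-rho^2)) = 0.9366 ~ t(6).
Step 5: Two-sided p-value from the t-distribution with 6 df = 0.385121.
Step 6: alpha = 0.1. fail to reject H0.

rho = 0.3571, p = 0.385121, fail to reject H0 at alpha = 0.1.


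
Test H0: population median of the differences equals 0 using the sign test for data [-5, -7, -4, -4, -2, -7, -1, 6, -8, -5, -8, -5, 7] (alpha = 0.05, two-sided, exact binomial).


Step 1: Discard zero differences. Original n = 13; n_eff = number of nonzero differences = 13.
Nonzero differences (with sign): -5, -7, -4, -4, -2, -7, -1, +6, -8, -5, -8, -5, +7
Step 2: Count signs: positive = 2, negative = 11.
Step 3: Under H0: P(positive) = 0.5, so the number of positives S ~ Bin(13, 0.5).
Step 4: Two-sided exact p-value = sum of Bin(13,0.5) probabilities at or below the observed probability = 0.022461.
Step 5: alpha = 0.05. reject H0.

n_eff = 13, pos = 2, neg = 11, p = 0.022461, reject H0.


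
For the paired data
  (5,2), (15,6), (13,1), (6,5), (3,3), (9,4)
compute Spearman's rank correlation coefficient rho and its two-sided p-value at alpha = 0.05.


Step 1: Rank x and y separately (midranks; no ties here).
rank(x): 5->2, 15->6, 13->5, 6->3, 3->1, 9->4
rank(y): 2->2, 6->6, 1->1, 5->5, 3->3, 4->4
Step 2: d_i = R_x(i) - R_y(i); compute d_i^2.
  (2-2)^2=0, (6-6)^2=0, (5-1)^2=16, (3-5)^2=4, (1-3)^2=4, (4-4)^2=0
sum(d^2) = 24.
Step 3: rho = 1 - 6*24 / (6*(6^2 - 1)) = 1 - 144/210 = 0.314286.
Step 4: Under H0, t = rho * sqrt((n-2)/(1-rho^2)) = 0.6621 ~ t(4).
Step 5: Two-sided p-value from the t-distribution with 4 df = 0.544093.
Step 6: alpha = 0.05. fail to reject H0.

rho = 0.3143, p = 0.544093, fail to reject H0 at alpha = 0.05.


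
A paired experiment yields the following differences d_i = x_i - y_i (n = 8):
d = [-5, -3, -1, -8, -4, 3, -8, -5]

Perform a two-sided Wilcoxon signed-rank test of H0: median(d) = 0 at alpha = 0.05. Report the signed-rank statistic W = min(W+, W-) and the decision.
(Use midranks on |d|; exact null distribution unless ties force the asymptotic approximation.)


Step 1: Drop any zero differences (none here) and take |d_i|.
|d| = [5, 3, 1, 8, 4, 3, 8, 5]
Step 2: Midrank |d_i| (ties get averaged ranks).
ranks: |5|->5.5, |3|->2.5, |1|->1, |8|->7.5, |4|->4, |3|->2.5, |8|->7.5, |5|->5.5
Step 3: Attach original signs; sum ranks with positive sign and with negative sign.
W+ = 2.5 = 2.5
W- = 5.5 + 2.5 + 1 + 7.5 + 4 + 7.5 + 5.5 = 33.5
(Check: W+ + W- = 36 should equal n(n+1)/2 = 36.)
Step 4: Test statistic W = min(W+, W-) = 2.5.
Step 5: Ties in |d|, so use the tie-corrected normal approximation.
        E[W] = n(n+1)/4 = 8*9/4 = 18.
        Tie groups: |d|=3 (t=2), |d|=5 (t=2), |d|=8 (t=2); sum(t^3 - t) = 18.
        Var[W] = n(n+1)(2n+1)/24 - sum(t^3-t)/48 = 1224/24 - 18/48 = 50.625.
        z = (W - E[W]) / sqrt(Var[W]) = (2.5 - 18) / 7.1151 = -2.1785.
        Two-sided p = 2*Phi(z) = 0.029372.
Step 6: alpha = 0.05. reject H0.

W+ = 2.5, W- = 33.5, W = min = 2.5, p = 0.029372, reject H0.


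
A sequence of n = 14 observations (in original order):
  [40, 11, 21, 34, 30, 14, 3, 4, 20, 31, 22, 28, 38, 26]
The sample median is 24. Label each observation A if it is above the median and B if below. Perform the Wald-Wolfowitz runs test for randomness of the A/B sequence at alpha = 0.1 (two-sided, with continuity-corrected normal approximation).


Step 1: Compute median = 24; label A = above, B = below.
Labels in order: ABBAABBBBABAAA  (n_A = 7, n_B = 7)
Step 2: Count runs R = 7.
Step 3: Under H0 (random ordering), E[R] = 2*n_A*n_B/(n_A+n_B) + 1 = 2*7*7/14 + 1 = 8.0000.
        Var[R] = 2*n_A*n_B*(2*n_A*n_B - n_A - n_B) / ((n_A+n_B)^2 * (n_A+n_B-1)) = 8232/2548 = 3.2308.
        SD[R] = 1.7974.
Step 4: Continuity-corrected z = (R + 0.5 - E[R]) / SD[R] = (7 + 0.5 - 8.0000) / 1.7974 = -0.2782.
Step 5: Two-sided p-value via normal approximation = 2*(1 - Phi(|z|)) = 0.780879.
Step 6: alpha = 0.1. fail to reject H0.

R = 7, z = -0.2782, p = 0.780879, fail to reject H0.


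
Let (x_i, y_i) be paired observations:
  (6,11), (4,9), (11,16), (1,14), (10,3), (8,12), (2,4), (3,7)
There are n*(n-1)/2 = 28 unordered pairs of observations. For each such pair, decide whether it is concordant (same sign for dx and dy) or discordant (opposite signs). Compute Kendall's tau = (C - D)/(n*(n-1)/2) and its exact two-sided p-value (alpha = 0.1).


Step 1: Enumerate the 28 unordered pairs (i,j) with i<j and classify each by sign(x_j-x_i) * sign(y_j-y_i).
  (1,2):dx=-2,dy=-2->C; (1,3):dx=+5,dy=+5->C; (1,4):dx=-5,dy=+3->D; (1,5):dx=+4,dy=-8->D
  (1,6):dx=+2,dy=+1->C; (1,7):dx=-4,dy=-7->C; (1,8):dx=-3,dy=-4->C; (2,3):dx=+7,dy=+7->C
  (2,4):dx=-3,dy=+5->D; (2,5):dx=+6,dy=-6->D; (2,6):dx=+4,dy=+3->C; (2,7):dx=-2,dy=-5->C
  (2,8):dx=-1,dy=-2->C; (3,4):dx=-10,dy=-2->C; (3,5):dx=-1,dy=-13->C; (3,6):dx=-3,dy=-4->C
  (3,7):dx=-9,dy=-12->C; (3,8):dx=-8,dy=-9->C; (4,5):dx=+9,dy=-11->D; (4,6):dx=+7,dy=-2->D
  (4,7):dx=+1,dy=-10->D; (4,8):dx=+2,dy=-7->D; (5,6):dx=-2,dy=+9->D; (5,7):dx=-8,dy=+1->D
  (5,8):dx=-7,dy=+4->D; (6,7):dx=-6,dy=-8->C; (6,8):dx=-5,dy=-5->C; (7,8):dx=+1,dy=+3->C
Step 2: C = 17, D = 11, total pairs = 28.
Step 3: tau = (C - D)/(n(n-1)/2) = (17 - 11)/28 = 0.214286.
Step 4: Exact two-sided p-value (enumerate n! = 40320 permutations of y under H0): p = 0.548413.
Step 5: alpha = 0.1. fail to reject H0.

tau_b = 0.2143 (C=17, D=11), p = 0.548413, fail to reject H0.


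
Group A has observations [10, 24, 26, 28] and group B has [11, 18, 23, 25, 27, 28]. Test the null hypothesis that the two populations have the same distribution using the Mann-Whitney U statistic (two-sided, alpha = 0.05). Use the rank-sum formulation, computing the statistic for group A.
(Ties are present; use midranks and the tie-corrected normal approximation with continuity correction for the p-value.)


Step 1: Combine and sort all 10 observations; assign midranks.
sorted (value, group): (10,X), (11,Y), (18,Y), (23,Y), (24,X), (25,Y), (26,X), (27,Y), (28,X), (28,Y)
ranks: 10->1, 11->2, 18->3, 23->4, 24->5, 25->6, 26->7, 27->8, 28->9.5, 28->9.5
Step 2: Rank sum for X: R1 = 1 + 5 + 7 + 9.5 = 22.5.
Step 3: U_X = R1 - n1(n1+1)/2 = 22.5 - 4*5/2 = 22.5 - 10 = 12.5.
       U_Y = n1*n2 - U_X = 24 - 12.5 = 11.5.
Step 4: Ties are present, so use the tie-corrected normal approximation (with continuity correction) for the p-value.
Step 5: p-value = 1.000000; compare to alpha = 0.05. fail to reject H0.

U_X = 12.5, p = 1.000000, fail to reject H0 at alpha = 0.05.


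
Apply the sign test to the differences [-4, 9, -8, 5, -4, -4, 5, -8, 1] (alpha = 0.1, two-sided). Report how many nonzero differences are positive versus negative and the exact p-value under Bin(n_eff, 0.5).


Step 1: Discard zero differences. Original n = 9; n_eff = number of nonzero differences = 9.
Nonzero differences (with sign): -4, +9, -8, +5, -4, -4, +5, -8, +1
Step 2: Count signs: positive = 4, negative = 5.
Step 3: Under H0: P(positive) = 0.5, so the number of positives S ~ Bin(9, 0.5).
Step 4: Two-sided exact p-value = sum of Bin(9,0.5) probabilities at or below the observed probability = 1.000000.
Step 5: alpha = 0.1. fail to reject H0.

n_eff = 9, pos = 4, neg = 5, p = 1.000000, fail to reject H0.


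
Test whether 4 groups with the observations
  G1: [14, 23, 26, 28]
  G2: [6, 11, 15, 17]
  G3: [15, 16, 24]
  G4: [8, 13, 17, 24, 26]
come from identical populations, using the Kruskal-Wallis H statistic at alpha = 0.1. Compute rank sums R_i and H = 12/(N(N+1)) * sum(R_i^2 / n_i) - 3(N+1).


Step 1: Combine all N = 16 observations and assign midranks.
sorted (value, group, rank): (6,G2,1), (8,G4,2), (11,G2,3), (13,G4,4), (14,G1,5), (15,G2,6.5), (15,G3,6.5), (16,G3,8), (17,G2,9.5), (17,G4,9.5), (23,G1,11), (24,G3,12.5), (24,G4,12.5), (26,G1,14.5), (26,G4,14.5), (28,G1,16)
Step 2: Sum ranks within each group.
R_1 = 46.5 (n_1 = 4)
R_2 = 20 (n_2 = 4)
R_3 = 27 (n_3 = 3)
R_4 = 42.5 (n_4 = 5)
Step 3: H = 12/(N(N+1)) * sum(R_i^2/n_i) - 3(N+1)
     = 12/(16*17) * (46.5^2/4 + 20^2/4 + 27^2/3 + 42.5^2/5) - 3*17
     = 0.044118 * 1244.81 - 51
     = 3.918199.
Step 4: Ties present; correction factor C = 1 - 24/(16^3 - 16) = 0.994118. Corrected H = 3.918199 / 0.994118 = 3.941383.
Step 5: Under H0, H ~ chi^2(3); p-value = 0.267864.
Step 6: alpha = 0.1. fail to reject H0.

H = 3.9414, df = 3, p = 0.267864, fail to reject H0.


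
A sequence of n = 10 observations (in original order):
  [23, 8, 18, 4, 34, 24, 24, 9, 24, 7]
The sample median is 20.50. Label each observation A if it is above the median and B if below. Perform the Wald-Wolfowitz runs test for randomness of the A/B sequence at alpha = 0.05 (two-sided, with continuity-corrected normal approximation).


Step 1: Compute median = 20.50; label A = above, B = below.
Labels in order: ABBBAAABAB  (n_A = 5, n_B = 5)
Step 2: Count runs R = 6.
Step 3: Under H0 (random ordering), E[R] = 2*n_A*n_B/(n_A+n_B) + 1 = 2*5*5/10 + 1 = 6.0000.
        Var[R] = 2*n_A*n_B*(2*n_A*n_B - n_A - n_B) / ((n_A+n_B)^2 * (n_A+n_B-1)) = 2000/900 = 2.2222.
        SD[R] = 1.4907.
Step 4: R = E[R], so z = 0 with no continuity correction.
Step 5: Two-sided p-value via normal approximation = 2*(1 - Phi(|z|)) = 1.000000.
Step 6: alpha = 0.05. fail to reject H0.

R = 6, z = 0.0000, p = 1.000000, fail to reject H0.


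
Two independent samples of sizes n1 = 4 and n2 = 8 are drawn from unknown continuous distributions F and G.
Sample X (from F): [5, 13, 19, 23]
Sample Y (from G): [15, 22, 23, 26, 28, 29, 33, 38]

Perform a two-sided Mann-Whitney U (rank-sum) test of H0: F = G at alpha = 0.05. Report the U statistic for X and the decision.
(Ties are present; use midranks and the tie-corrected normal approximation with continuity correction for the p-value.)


Step 1: Combine and sort all 12 observations; assign midranks.
sorted (value, group): (5,X), (13,X), (15,Y), (19,X), (22,Y), (23,X), (23,Y), (26,Y), (28,Y), (29,Y), (33,Y), (38,Y)
ranks: 5->1, 13->2, 15->3, 19->4, 22->5, 23->6.5, 23->6.5, 26->8, 28->9, 29->10, 33->11, 38->12
Step 2: Rank sum for X: R1 = 1 + 2 + 4 + 6.5 = 13.5.
Step 3: U_X = R1 - n1(n1+1)/2 = 13.5 - 4*5/2 = 13.5 - 10 = 3.5.
       U_Y = n1*n2 - U_X = 32 - 3.5 = 28.5.
Step 4: Ties are present, so use the tie-corrected normal approximation (with continuity correction) for the p-value.
Step 5: p-value = 0.041184; compare to alpha = 0.05. reject H0.

U_X = 3.5, p = 0.041184, reject H0 at alpha = 0.05.


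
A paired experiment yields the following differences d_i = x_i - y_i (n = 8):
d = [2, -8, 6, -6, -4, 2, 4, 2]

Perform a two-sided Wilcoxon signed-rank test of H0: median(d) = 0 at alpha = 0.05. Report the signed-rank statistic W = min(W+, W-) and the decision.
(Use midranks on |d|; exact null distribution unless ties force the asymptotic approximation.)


Step 1: Drop any zero differences (none here) and take |d_i|.
|d| = [2, 8, 6, 6, 4, 2, 4, 2]
Step 2: Midrank |d_i| (ties get averaged ranks).
ranks: |2|->2, |8|->8, |6|->6.5, |6|->6.5, |4|->4.5, |2|->2, |4|->4.5, |2|->2
Step 3: Attach original signs; sum ranks with positive sign and with negative sign.
W+ = 2 + 6.5 + 2 + 4.5 + 2 = 17
W- = 8 + 6.5 + 4.5 = 19
(Check: W+ + W- = 36 should equal n(n+1)/2 = 36.)
Step 4: Test statistic W = min(W+, W-) = 17.
Step 5: Ties in |d|, so use the tie-corrected normal approximation.
        E[W] = n(n+1)/4 = 8*9/4 = 18.
        Tie groups: |d|=2 (t=3), |d|=4 (t=2), |d|=6 (t=2); sum(t^3 - t) = 36.
        Var[W] = n(n+1)(2n+1)/24 - sum(t^3-t)/48 = 1224/24 - 36/48 = 50.25.
        z = (W - E[W]) / sqrt(Var[W]) = (17 - 18) / 7.0887 = -0.1411.
        Two-sided p = 2*Phi(z) = 0.887815.
Step 6: alpha = 0.05. fail to reject H0.

W+ = 17, W- = 19, W = min = 17, p = 0.887815, fail to reject H0.


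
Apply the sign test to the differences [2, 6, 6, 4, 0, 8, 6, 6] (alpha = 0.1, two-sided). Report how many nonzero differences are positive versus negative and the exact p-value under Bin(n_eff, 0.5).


Step 1: Discard zero differences. Original n = 8; n_eff = number of nonzero differences = 7.
Nonzero differences (with sign): +2, +6, +6, +4, +8, +6, +6
Step 2: Count signs: positive = 7, negative = 0.
Step 3: Under H0: P(positive) = 0.5, so the number of positives S ~ Bin(7, 0.5).
Step 4: Two-sided exact p-value = sum of Bin(7,0.5) probabilities at or below the observed probability = 0.015625.
Step 5: alpha = 0.1. reject H0.

n_eff = 7, pos = 7, neg = 0, p = 0.015625, reject H0.


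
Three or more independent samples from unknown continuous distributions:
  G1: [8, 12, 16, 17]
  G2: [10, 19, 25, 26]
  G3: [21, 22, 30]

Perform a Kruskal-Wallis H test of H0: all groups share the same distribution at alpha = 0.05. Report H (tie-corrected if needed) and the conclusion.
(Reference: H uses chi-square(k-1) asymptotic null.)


Step 1: Combine all N = 11 observations and assign midranks.
sorted (value, group, rank): (8,G1,1), (10,G2,2), (12,G1,3), (16,G1,4), (17,G1,5), (19,G2,6), (21,G3,7), (22,G3,8), (25,G2,9), (26,G2,10), (30,G3,11)
Step 2: Sum ranks within each group.
R_1 = 13 (n_1 = 4)
R_2 = 27 (n_2 = 4)
R_3 = 26 (n_3 = 3)
Step 3: H = 12/(N(N+1)) * sum(R_i^2/n_i) - 3(N+1)
     = 12/(11*12) * (13^2/4 + 27^2/4 + 26^2/3) - 3*12
     = 0.090909 * 449.833 - 36
     = 4.893939.
Step 4: No ties, so H is used without correction.
Step 5: Under H0, H ~ chi^2(2); p-value = 0.086555.
Step 6: alpha = 0.05. fail to reject H0.

H = 4.8939, df = 2, p = 0.086555, fail to reject H0.


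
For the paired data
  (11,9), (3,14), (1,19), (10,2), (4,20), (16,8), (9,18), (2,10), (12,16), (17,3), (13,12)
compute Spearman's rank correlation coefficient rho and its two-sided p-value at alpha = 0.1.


Step 1: Rank x and y separately (midranks; no ties here).
rank(x): 11->7, 3->3, 1->1, 10->6, 4->4, 16->10, 9->5, 2->2, 12->8, 17->11, 13->9
rank(y): 9->4, 14->7, 19->10, 2->1, 20->11, 8->3, 18->9, 10->5, 16->8, 3->2, 12->6
Step 2: d_i = R_x(i) - R_y(i); compute d_i^2.
  (7-4)^2=9, (3-7)^2=16, (1-10)^2=81, (6-1)^2=25, (4-11)^2=49, (10-3)^2=49, (5-9)^2=16, (2-5)^2=9, (8-8)^2=0, (11-2)^2=81, (9-6)^2=9
sum(d^2) = 344.
Step 3: rho = 1 - 6*344 / (11*(11^2 - 1)) = 1 - 2064/1320 = -0.563636.
Step 4: Under H0, t = rho * sqrt((n-2)/(1-rho^2)) = -2.0470 ~ t(9).
Step 5: Two-sided p-value from the t-distribution with 9 df = 0.070952.
Step 6: alpha = 0.1. reject H0.

rho = -0.5636, p = 0.070952, reject H0 at alpha = 0.1.


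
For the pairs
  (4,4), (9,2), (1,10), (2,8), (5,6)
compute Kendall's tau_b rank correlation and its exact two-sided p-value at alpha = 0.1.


Step 1: Enumerate the 10 unordered pairs (i,j) with i<j and classify each by sign(x_j-x_i) * sign(y_j-y_i).
  (1,2):dx=+5,dy=-2->D; (1,3):dx=-3,dy=+6->D; (1,4):dx=-2,dy=+4->D; (1,5):dx=+1,dy=+2->C
  (2,3):dx=-8,dy=+8->D; (2,4):dx=-7,dy=+6->D; (2,5):dx=-4,dy=+4->D; (3,4):dx=+1,dy=-2->D
  (3,5):dx=+4,dy=-4->D; (4,5):dx=+3,dy=-2->D
Step 2: C = 1, D = 9, total pairs = 10.
Step 3: tau = (C - D)/(n(n-1)/2) = (1 - 9)/10 = -0.800000.
Step 4: Exact two-sided p-value (enumerate n! = 120 permutations of y under H0): p = 0.083333.
Step 5: alpha = 0.1. reject H0.

tau_b = -0.8000 (C=1, D=9), p = 0.083333, reject H0.


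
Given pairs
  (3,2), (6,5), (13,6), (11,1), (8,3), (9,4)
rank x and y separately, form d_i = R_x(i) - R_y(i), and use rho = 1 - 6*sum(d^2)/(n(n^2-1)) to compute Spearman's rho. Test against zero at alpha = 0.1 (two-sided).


Step 1: Rank x and y separately (midranks; no ties here).
rank(x): 3->1, 6->2, 13->6, 11->5, 8->3, 9->4
rank(y): 2->2, 5->5, 6->6, 1->1, 3->3, 4->4
Step 2: d_i = R_x(i) - R_y(i); compute d_i^2.
  (1-2)^2=1, (2-5)^2=9, (6-6)^2=0, (5-1)^2=16, (3-3)^2=0, (4-4)^2=0
sum(d^2) = 26.
Step 3: rho = 1 - 6*26 / (6*(6^2 - 1)) = 1 - 156/210 = 0.257143.
Step 4: Under H0, t = rho * sqrt((n-2)/(1-rho^2)) = 0.5322 ~ t(4).
Step 5: Two-sided p-value from the t-distribution with 4 df = 0.622787.
Step 6: alpha = 0.1. fail to reject H0.

rho = 0.2571, p = 0.622787, fail to reject H0 at alpha = 0.1.


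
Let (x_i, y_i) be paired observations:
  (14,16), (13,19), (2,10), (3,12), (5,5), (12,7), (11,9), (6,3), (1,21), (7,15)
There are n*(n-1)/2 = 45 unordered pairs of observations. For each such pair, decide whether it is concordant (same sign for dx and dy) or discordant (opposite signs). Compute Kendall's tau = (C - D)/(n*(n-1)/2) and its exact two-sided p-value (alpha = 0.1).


Step 1: Enumerate the 45 unordered pairs (i,j) with i<j and classify each by sign(x_j-x_i) * sign(y_j-y_i).
  (1,2):dx=-1,dy=+3->D; (1,3):dx=-12,dy=-6->C; (1,4):dx=-11,dy=-4->C; (1,5):dx=-9,dy=-11->C
  (1,6):dx=-2,dy=-9->C; (1,7):dx=-3,dy=-7->C; (1,8):dx=-8,dy=-13->C; (1,9):dx=-13,dy=+5->D
  (1,10):dx=-7,dy=-1->C; (2,3):dx=-11,dy=-9->C; (2,4):dx=-10,dy=-7->C; (2,5):dx=-8,dy=-14->C
  (2,6):dx=-1,dy=-12->C; (2,7):dx=-2,dy=-10->C; (2,8):dx=-7,dy=-16->C; (2,9):dx=-12,dy=+2->D
  (2,10):dx=-6,dy=-4->C; (3,4):dx=+1,dy=+2->C; (3,5):dx=+3,dy=-5->D; (3,6):dx=+10,dy=-3->D
  (3,7):dx=+9,dy=-1->D; (3,8):dx=+4,dy=-7->D; (3,9):dx=-1,dy=+11->D; (3,10):dx=+5,dy=+5->C
  (4,5):dx=+2,dy=-7->D; (4,6):dx=+9,dy=-5->D; (4,7):dx=+8,dy=-3->D; (4,8):dx=+3,dy=-9->D
  (4,9):dx=-2,dy=+9->D; (4,10):dx=+4,dy=+3->C; (5,6):dx=+7,dy=+2->C; (5,7):dx=+6,dy=+4->C
  (5,8):dx=+1,dy=-2->D; (5,9):dx=-4,dy=+16->D; (5,10):dx=+2,dy=+10->C; (6,7):dx=-1,dy=+2->D
  (6,8):dx=-6,dy=-4->C; (6,9):dx=-11,dy=+14->D; (6,10):dx=-5,dy=+8->D; (7,8):dx=-5,dy=-6->C
  (7,9):dx=-10,dy=+12->D; (7,10):dx=-4,dy=+6->D; (8,9):dx=-5,dy=+18->D; (8,10):dx=+1,dy=+12->C
  (9,10):dx=+6,dy=-6->D
Step 2: C = 23, D = 22, total pairs = 45.
Step 3: tau = (C - D)/(n(n-1)/2) = (23 - 22)/45 = 0.022222.
Step 4: Exact two-sided p-value (enumerate n! = 3628800 permutations of y under H0): p = 1.000000.
Step 5: alpha = 0.1. fail to reject H0.

tau_b = 0.0222 (C=23, D=22), p = 1.000000, fail to reject H0.


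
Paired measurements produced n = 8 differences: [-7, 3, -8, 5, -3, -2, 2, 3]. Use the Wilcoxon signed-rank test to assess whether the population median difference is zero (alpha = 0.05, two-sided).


Step 1: Drop any zero differences (none here) and take |d_i|.
|d| = [7, 3, 8, 5, 3, 2, 2, 3]
Step 2: Midrank |d_i| (ties get averaged ranks).
ranks: |7|->7, |3|->4, |8|->8, |5|->6, |3|->4, |2|->1.5, |2|->1.5, |3|->4
Step 3: Attach original signs; sum ranks with positive sign and with negative sign.
W+ = 4 + 6 + 1.5 + 4 = 15.5
W- = 7 + 8 + 4 + 1.5 = 20.5
(Check: W+ + W- = 36 should equal n(n+1)/2 = 36.)
Step 4: Test statistic W = min(W+, W-) = 15.5.
Step 5: Ties in |d|, so use the tie-corrected normal approximation.
        E[W] = n(n+1)/4 = 8*9/4 = 18.
        Tie groups: |d|=2 (t=2), |d|=3 (t=3); sum(t^3 - t) = 30.
        Var[W] = n(n+1)(2n+1)/24 - sum(t^3-t)/48 = 1224/24 - 30/48 = 50.375.
        z = (W - E[W]) / sqrt(Var[W]) = (15.5 - 18) / 7.0975 = -0.3522.
        Two-sided p = 2*Phi(z) = 0.724662.
Step 6: alpha = 0.05. fail to reject H0.

W+ = 15.5, W- = 20.5, W = min = 15.5, p = 0.724662, fail to reject H0.


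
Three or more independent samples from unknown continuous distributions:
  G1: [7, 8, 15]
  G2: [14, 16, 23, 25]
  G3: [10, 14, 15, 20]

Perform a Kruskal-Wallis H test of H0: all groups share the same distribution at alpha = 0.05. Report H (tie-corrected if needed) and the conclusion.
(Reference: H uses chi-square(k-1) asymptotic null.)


Step 1: Combine all N = 11 observations and assign midranks.
sorted (value, group, rank): (7,G1,1), (8,G1,2), (10,G3,3), (14,G2,4.5), (14,G3,4.5), (15,G1,6.5), (15,G3,6.5), (16,G2,8), (20,G3,9), (23,G2,10), (25,G2,11)
Step 2: Sum ranks within each group.
R_1 = 9.5 (n_1 = 3)
R_2 = 33.5 (n_2 = 4)
R_3 = 23 (n_3 = 4)
Step 3: H = 12/(N(N+1)) * sum(R_i^2/n_i) - 3(N+1)
     = 12/(11*12) * (9.5^2/3 + 33.5^2/4 + 23^2/4) - 3*12
     = 0.090909 * 442.896 - 36
     = 4.263258.
Step 4: Ties present; correction factor C = 1 - 12/(11^3 - 11) = 0.990909. Corrected H = 4.263258 / 0.990909 = 4.302370.
Step 5: Under H0, H ~ chi^2(2); p-value = 0.116346.
Step 6: alpha = 0.05. fail to reject H0.

H = 4.3024, df = 2, p = 0.116346, fail to reject H0.


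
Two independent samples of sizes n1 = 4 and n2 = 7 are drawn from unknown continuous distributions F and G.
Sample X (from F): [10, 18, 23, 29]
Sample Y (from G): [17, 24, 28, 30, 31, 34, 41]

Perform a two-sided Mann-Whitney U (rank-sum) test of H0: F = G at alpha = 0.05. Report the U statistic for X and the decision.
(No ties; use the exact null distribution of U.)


Step 1: Combine and sort all 11 observations; assign midranks.
sorted (value, group): (10,X), (17,Y), (18,X), (23,X), (24,Y), (28,Y), (29,X), (30,Y), (31,Y), (34,Y), (41,Y)
ranks: 10->1, 17->2, 18->3, 23->4, 24->5, 28->6, 29->7, 30->8, 31->9, 34->10, 41->11
Step 2: Rank sum for X: R1 = 1 + 3 + 4 + 7 = 15.
Step 3: U_X = R1 - n1(n1+1)/2 = 15 - 4*5/2 = 15 - 10 = 5.
       U_Y = n1*n2 - U_X = 28 - 5 = 23.
Step 4: No ties, so the exact null distribution of U (based on enumerating the C(11,4) = 330 equally likely rank assignments) gives the two-sided p-value.
Step 5: p-value = 0.109091; compare to alpha = 0.05. fail to reject H0.

U_X = 5, p = 0.109091, fail to reject H0 at alpha = 0.05.


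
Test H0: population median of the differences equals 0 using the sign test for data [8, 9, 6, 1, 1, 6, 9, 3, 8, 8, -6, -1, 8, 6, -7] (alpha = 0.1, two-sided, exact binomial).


Step 1: Discard zero differences. Original n = 15; n_eff = number of nonzero differences = 15.
Nonzero differences (with sign): +8, +9, +6, +1, +1, +6, +9, +3, +8, +8, -6, -1, +8, +6, -7
Step 2: Count signs: positive = 12, negative = 3.
Step 3: Under H0: P(positive) = 0.5, so the number of positives S ~ Bin(15, 0.5).
Step 4: Two-sided exact p-value = sum of Bin(15,0.5) probabilities at or below the observed probability = 0.035156.
Step 5: alpha = 0.1. reject H0.

n_eff = 15, pos = 12, neg = 3, p = 0.035156, reject H0.
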